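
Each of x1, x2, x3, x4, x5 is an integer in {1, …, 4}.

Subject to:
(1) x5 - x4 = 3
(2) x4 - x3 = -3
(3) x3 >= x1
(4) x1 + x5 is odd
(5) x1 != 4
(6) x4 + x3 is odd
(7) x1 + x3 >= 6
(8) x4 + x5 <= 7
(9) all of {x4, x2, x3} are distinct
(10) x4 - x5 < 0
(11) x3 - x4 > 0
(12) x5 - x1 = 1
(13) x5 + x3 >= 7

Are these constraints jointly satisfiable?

Satisfiable

Try x1 = 3, x2 = 2, x3 = 4, x4 = 1, x5 = 4.
Check constraint 1: x5 - x4 = 3; constraint 2: x4 - x3 = -3. The remaining constraints are straightforward to verify.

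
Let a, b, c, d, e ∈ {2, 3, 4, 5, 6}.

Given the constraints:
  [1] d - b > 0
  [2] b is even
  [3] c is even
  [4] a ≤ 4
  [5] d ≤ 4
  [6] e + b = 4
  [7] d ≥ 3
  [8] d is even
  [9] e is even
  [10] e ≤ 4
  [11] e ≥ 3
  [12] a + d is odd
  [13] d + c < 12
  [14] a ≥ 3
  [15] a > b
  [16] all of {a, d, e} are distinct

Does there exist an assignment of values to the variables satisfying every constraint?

Unsatisfiable

Constraints 4, 5, 7, 10, 11, and 14 confine each of a, d, e to the 2 values {3, 4}.
Constraint 16 requires all 3 of them to be distinct, but only 2 values are available — impossible by the pigeonhole principle.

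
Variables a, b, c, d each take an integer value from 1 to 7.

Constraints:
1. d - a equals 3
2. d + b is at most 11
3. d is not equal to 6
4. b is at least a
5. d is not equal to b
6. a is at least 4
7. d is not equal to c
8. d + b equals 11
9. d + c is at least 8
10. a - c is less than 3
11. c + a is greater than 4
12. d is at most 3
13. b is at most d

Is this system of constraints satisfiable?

From constraints 4 and 6: b ≥ a and a ≥ 4, so b ≥ 4. From constraints 12 and 13: b ≤ d and d ≤ 3, so b ≤ 3. But 3 < 4, so no value of b works.

Unsatisfiable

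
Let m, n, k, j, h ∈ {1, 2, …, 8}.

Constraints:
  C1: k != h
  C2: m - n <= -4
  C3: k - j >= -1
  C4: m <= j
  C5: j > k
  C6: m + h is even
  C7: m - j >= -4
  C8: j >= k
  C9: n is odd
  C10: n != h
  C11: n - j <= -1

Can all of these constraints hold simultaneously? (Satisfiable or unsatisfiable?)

Constraints 2, 7, and 11 give j − n ≥ 1, n − m ≥ 4, m − j ≥ -4.
Adding all 3 inequalities: the left sides telescope to 0, and the right sides sum to 1 + 4 + (-4) = 1. So 0 ≥ 1, which is false.

Unsatisfiable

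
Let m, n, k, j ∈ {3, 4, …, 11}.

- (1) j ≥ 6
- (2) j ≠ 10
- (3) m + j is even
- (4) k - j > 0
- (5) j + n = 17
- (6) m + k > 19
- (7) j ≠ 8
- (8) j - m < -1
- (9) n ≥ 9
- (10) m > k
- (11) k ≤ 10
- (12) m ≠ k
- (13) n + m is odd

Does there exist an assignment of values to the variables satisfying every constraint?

Satisfiable

The assignment m = 11, n = 10, k = 9, j = 7 works:
  constraint 4 holds since k - j = 2.
  constraint 5 holds since j + n = 17.
The rest check out directly.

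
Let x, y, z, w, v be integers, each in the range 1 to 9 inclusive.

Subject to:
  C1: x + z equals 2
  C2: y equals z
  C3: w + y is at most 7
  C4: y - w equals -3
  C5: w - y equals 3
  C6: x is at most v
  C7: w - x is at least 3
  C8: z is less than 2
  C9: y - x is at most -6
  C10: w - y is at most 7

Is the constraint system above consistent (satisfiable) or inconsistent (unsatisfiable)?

Unsatisfiable

Constraints 7, 9, and 10 give x − y ≥ 6, y − w ≥ -7, w − x ≥ 3.
Adding all 3 inequalities: the left sides telescope to 0, and the right sides sum to 6 + (-7) + 3 = 2. So 0 ≥ 2, which is false.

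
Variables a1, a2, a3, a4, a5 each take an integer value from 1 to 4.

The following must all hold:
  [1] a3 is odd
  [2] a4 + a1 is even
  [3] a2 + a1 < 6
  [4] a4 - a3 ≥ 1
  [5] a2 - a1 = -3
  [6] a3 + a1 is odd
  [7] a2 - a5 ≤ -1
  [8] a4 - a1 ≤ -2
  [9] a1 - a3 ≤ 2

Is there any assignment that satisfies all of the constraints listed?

Constraints 4, 8, and 9 give a3 − a1 ≥ -2, a1 − a4 ≥ 2, a4 − a3 ≥ 1.
Adding all 3 inequalities: the left sides telescope to 0, and the right sides sum to (-2) + 2 + 1 = 1. So 0 ≥ 1, which is false.

Unsatisfiable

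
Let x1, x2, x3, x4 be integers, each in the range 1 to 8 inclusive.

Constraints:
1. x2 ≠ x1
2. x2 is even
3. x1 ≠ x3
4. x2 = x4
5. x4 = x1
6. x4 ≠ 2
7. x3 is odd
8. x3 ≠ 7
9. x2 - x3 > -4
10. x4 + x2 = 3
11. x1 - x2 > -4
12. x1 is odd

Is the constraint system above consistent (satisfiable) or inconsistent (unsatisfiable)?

From constraints 4 and 5, x2 = x4 = x1, so x2 = x1. But constraint 1 says x2 ≠ x1. Contradiction.

Unsatisfiable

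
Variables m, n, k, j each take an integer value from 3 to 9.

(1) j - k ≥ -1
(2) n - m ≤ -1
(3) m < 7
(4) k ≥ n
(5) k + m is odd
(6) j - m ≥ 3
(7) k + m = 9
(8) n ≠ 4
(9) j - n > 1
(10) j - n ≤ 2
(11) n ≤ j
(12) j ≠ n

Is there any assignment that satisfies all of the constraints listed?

Constraints 2, 6, and 10 give m − n ≥ 1, n − j ≥ -2, j − m ≥ 3.
Adding all 3 inequalities: the left sides telescope to 0, and the right sides sum to 1 + (-2) + 3 = 2. So 0 ≥ 2, which is false.

Unsatisfiable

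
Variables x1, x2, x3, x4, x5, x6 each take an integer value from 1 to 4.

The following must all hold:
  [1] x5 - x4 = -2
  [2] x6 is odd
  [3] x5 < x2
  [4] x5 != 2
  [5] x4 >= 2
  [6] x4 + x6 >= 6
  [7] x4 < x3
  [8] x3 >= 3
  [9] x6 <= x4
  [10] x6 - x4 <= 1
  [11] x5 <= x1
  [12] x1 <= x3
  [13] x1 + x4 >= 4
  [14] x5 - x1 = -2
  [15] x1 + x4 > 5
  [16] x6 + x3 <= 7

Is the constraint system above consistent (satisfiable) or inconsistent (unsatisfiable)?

Setting (x1, x2, x3, x4, x5, x6) = (3, 4, 4, 3, 1, 3) satisfies everything: constraint 1: x5 - x4 = -2; constraint 6: x4 + x6 = 6; constraint 10: x6 - x4 = 0, and the others follow.

Satisfiable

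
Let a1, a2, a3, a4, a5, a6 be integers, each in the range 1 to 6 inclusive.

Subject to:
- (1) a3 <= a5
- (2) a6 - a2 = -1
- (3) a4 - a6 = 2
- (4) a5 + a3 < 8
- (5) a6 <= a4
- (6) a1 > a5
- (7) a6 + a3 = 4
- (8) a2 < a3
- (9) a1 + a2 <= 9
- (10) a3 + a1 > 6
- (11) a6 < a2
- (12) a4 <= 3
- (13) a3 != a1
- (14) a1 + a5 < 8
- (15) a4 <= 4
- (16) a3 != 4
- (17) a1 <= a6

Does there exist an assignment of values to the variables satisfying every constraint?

Constraints 1, 6, 8, 11, and 17 give a3 ≤ a5, a5 < a1, a1 ≤ a6, a6 < a2, a2 < a3. Chaining: a3 ≤ a5 < a1 ≤ a6 < a2 < a3, which forces a3 < a3 — impossible.

Unsatisfiable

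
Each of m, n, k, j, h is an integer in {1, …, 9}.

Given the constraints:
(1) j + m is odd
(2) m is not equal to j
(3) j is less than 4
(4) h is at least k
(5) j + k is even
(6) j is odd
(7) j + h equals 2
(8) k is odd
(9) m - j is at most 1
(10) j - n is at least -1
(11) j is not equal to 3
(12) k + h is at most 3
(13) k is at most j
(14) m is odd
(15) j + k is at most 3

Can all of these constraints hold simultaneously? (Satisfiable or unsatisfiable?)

Constraint 6 makes j odd and constraint 14 makes m odd, so j + m must be even. Constraint 1 says j + m is odd — contradiction.

Unsatisfiable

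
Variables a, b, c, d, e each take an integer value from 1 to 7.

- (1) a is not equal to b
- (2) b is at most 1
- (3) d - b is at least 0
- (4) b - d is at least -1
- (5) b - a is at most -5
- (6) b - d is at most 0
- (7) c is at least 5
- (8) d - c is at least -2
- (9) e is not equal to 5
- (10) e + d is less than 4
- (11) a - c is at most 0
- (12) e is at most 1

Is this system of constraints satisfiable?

Unsatisfiable

Constraints 4, 5, 8, and 11 give c − a ≥ 0, a − b ≥ 5, b − d ≥ -1, d − c ≥ -2.
Adding all 4 inequalities: the left sides telescope to 0, and the right sides sum to 0 + 5 + (-1) + (-2) = 2. So 0 ≥ 2, which is false.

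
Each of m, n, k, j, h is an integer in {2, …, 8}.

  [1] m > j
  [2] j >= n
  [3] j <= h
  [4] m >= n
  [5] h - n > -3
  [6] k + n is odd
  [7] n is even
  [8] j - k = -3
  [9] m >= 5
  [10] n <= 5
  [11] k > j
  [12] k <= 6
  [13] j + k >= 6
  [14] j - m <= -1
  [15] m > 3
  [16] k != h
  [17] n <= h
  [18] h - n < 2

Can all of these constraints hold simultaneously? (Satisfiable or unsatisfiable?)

Satisfiable

The assignment m = 6, n = 2, k = 5, j = 2, h = 2 works:
  constraint 5 holds since h - n = 0.
  constraint 8 holds since j - k = -3.
  constraint 13 holds since j + k = 7.
The rest check out directly.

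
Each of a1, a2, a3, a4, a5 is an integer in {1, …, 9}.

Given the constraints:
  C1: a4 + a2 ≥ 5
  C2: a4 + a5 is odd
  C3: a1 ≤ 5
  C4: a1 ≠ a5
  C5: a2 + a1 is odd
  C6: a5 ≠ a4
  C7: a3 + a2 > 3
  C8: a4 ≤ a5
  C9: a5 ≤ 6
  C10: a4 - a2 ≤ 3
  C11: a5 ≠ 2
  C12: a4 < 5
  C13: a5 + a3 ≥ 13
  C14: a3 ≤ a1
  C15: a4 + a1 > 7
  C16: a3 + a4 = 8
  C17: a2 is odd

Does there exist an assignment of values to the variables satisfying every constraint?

Unsatisfiable

From constraint 9: a5 ≤ 6. From constraints 3 and 14: a3 ≤ a1 ≤ 5. Hence a5 + a3 ≤ 11. But constraint 13 requires a5 + a3 ≥ 13, and 13 > 11. Contradiction.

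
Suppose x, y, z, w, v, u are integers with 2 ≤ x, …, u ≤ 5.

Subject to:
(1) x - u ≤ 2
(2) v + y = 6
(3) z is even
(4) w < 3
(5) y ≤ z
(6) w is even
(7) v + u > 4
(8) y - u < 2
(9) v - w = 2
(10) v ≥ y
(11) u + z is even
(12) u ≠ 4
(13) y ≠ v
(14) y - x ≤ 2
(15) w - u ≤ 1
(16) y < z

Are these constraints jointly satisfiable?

Satisfiable

Setting (x, y, z, w, v, u) = (2, 2, 4, 2, 4, 2) satisfies everything: constraint 1: x - u = 0; constraint 2: v + y = 6, and the others follow.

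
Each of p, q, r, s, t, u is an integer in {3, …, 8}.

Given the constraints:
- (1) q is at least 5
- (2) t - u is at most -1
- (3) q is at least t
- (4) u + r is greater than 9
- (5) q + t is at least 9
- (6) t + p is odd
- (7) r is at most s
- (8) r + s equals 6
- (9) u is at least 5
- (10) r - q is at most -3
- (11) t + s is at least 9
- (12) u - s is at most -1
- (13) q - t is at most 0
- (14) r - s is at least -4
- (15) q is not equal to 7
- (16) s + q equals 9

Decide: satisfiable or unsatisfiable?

Unsatisfiable

Constraints 2, 10, 12, 13, and 14 give q − r ≥ 3, r − s ≥ -4, s − u ≥ 1, u − t ≥ 1, t − q ≥ 0.
Adding all 5 inequalities: the left sides telescope to 0, and the right sides sum to 3 + (-4) + 1 + 1 + 0 = 1. So 0 ≥ 1, which is false.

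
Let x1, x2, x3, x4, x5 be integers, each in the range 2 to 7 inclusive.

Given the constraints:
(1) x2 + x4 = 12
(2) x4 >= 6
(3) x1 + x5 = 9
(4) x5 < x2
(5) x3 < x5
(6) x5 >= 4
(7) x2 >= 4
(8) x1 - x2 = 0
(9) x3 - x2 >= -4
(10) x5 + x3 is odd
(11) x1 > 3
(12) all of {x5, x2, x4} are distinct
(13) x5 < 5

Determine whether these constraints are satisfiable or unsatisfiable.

Satisfiable

Try x1 = 5, x2 = 5, x3 = 3, x4 = 7, x5 = 4.
Check constraint 1: x2 + x4 = 12; constraint 3: x1 + x5 = 9; constraint 8: x1 - x2 = 0. The remaining constraints are straightforward to verify.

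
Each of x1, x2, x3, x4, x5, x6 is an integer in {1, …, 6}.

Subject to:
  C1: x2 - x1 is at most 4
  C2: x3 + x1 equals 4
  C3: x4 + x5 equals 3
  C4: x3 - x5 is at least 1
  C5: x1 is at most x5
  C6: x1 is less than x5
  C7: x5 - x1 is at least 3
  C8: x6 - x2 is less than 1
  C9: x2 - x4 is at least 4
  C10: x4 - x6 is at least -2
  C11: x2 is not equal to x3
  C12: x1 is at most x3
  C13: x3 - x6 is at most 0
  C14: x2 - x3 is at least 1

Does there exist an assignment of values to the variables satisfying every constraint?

Unsatisfiable

Constraints 1, 4, 7, 9, 10, and 13 give x3 − x5 ≥ 1, x5 − x1 ≥ 3, x1 − x2 ≥ -4, x2 − x4 ≥ 4, x4 − x6 ≥ -2, x6 − x3 ≥ 0.
Adding all 6 inequalities: the left sides telescope to 0, and the right sides sum to 1 + 3 + (-4) + 4 + (-2) + 0 = 2. So 0 ≥ 2, which is false.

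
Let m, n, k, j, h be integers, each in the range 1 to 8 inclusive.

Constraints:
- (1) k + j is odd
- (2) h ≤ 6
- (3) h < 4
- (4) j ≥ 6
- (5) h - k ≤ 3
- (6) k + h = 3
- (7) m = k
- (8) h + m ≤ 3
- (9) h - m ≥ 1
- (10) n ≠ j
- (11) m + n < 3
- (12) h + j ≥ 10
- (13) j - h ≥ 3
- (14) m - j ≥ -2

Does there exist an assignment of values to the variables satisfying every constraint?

Constraints 9, 13, and 14 give h − m ≥ 1, m − j ≥ -2, j − h ≥ 3.
Adding all 3 inequalities: the left sides telescope to 0, and the right sides sum to 1 + (-2) + 3 = 2. So 0 ≥ 2, which is false.

Unsatisfiable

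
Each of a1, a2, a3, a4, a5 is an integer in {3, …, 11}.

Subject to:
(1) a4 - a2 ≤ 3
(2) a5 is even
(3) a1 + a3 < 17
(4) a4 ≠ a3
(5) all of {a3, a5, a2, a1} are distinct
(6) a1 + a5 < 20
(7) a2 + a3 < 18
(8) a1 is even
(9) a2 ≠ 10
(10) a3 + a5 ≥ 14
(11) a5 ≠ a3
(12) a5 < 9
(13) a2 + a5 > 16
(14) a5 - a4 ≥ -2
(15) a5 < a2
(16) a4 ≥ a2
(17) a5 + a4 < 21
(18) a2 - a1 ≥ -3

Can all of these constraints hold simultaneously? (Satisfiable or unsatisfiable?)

Satisfiable

Take a1 = 10, a2 = 9, a3 = 6, a4 = 10, a5 = 8. Then constraint 1: a4 - a2 = 1; constraint 3: a1 + a3 = 16, and every other listed constraint is also met.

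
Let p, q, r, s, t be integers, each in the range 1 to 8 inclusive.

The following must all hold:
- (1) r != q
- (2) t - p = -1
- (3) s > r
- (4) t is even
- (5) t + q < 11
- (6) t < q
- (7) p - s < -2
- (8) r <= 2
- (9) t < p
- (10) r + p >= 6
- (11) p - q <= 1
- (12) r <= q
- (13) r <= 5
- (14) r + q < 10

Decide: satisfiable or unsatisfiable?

The assignment p = 5, q = 6, r = 1, s = 8, t = 4 works:
  constraint 2 holds since t - p = -1.
  constraint 5 holds since t + q = 10.
The rest check out directly.

Satisfiable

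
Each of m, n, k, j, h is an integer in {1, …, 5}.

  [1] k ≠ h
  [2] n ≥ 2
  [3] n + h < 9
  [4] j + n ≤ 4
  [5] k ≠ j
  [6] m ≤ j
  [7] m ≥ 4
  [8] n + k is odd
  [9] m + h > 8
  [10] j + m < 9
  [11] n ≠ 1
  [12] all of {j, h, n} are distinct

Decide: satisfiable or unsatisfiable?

From constraints 6 and 7: j ≥ m ≥ 4. From constraint 2: n ≥ 2. Hence j + n ≥ 6. But constraint 4 requires j + n ≤ 4, and 4 < 6. Contradiction.

Unsatisfiable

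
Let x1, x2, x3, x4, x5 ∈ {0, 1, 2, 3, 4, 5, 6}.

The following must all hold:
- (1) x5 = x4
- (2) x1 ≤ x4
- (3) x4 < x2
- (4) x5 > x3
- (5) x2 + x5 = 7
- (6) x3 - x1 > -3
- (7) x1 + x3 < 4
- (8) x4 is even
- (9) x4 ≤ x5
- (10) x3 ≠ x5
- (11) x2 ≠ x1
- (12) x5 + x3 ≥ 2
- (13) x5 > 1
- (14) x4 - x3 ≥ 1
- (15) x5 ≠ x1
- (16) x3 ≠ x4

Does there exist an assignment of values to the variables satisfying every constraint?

Take x1 = 1, x2 = 5, x3 = 0, x4 = 2, x5 = 2. Then constraint 5: x2 + x5 = 7; constraint 6: x3 - x1 = -1, and every other listed constraint is also met.

Satisfiable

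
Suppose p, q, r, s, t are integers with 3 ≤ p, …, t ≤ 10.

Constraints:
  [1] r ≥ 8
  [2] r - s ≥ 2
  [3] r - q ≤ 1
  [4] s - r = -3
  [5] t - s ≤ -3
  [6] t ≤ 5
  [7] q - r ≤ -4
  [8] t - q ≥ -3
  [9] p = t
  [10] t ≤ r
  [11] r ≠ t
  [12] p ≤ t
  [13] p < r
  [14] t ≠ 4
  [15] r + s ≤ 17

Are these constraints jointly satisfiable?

Constraints 2, 3, 5, and 8 give r − s ≥ 2, s − t ≥ 3, t − q ≥ -3, q − r ≥ -1.
Adding all 4 inequalities: the left sides telescope to 0, and the right sides sum to 2 + 3 + (-3) + (-1) = 1. So 0 ≥ 1, which is false.

Unsatisfiable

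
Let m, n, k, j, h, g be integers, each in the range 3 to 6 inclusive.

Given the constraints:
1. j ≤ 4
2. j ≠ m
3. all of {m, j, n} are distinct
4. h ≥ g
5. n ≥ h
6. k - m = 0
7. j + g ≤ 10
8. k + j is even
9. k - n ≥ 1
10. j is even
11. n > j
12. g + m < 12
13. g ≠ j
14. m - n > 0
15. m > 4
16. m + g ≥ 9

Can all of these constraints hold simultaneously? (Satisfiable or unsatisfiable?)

Satisfiable

The assignment m = 6, n = 5, k = 6, j = 4, h = 5, g = 3 works:
  constraint 6 holds since k - m = 0.
  constraint 7 holds since j + g = 7.
  constraint 9 holds since k - n = 1.
The rest check out directly.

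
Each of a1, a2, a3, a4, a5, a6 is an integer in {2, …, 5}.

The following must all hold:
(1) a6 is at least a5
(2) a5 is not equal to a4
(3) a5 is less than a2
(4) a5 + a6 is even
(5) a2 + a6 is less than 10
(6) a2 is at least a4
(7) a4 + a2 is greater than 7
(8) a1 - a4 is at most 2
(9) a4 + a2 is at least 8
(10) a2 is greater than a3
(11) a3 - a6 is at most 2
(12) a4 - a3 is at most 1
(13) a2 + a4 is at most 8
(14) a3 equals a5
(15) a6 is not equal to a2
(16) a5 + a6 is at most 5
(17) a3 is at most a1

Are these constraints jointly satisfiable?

Satisfiable

The assignment a1 = 4, a2 = 5, a3 = 2, a4 = 3, a5 = 2, a6 = 2 works:
  constraint 5 holds since a2 + a6 = 7.
  constraint 7 holds since a4 + a2 = 8.
The rest check out directly.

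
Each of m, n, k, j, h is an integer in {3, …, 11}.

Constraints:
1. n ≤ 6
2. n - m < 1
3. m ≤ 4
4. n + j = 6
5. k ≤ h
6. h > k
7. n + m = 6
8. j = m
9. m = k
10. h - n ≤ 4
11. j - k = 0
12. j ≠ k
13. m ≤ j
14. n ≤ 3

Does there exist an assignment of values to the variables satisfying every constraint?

From constraints 8 and 9, j = m = k, so j = k. But constraint 12 says j ≠ k. Contradiction.

Unsatisfiable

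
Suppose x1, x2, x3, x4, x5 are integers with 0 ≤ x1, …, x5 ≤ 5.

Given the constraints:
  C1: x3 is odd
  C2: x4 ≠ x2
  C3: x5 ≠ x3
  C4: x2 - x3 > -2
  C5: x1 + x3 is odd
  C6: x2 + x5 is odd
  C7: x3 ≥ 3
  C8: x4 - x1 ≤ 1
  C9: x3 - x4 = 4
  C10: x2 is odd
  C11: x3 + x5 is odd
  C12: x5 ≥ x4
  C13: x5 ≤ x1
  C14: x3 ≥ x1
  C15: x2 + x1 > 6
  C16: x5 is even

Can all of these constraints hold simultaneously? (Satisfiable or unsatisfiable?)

Satisfiable

Take x1 = 2, x2 = 5, x3 = 5, x4 = 1, x5 = 2. Then constraint 4: x2 - x3 = 0; constraint 8: x4 - x1 = -1, and every other listed constraint is also met.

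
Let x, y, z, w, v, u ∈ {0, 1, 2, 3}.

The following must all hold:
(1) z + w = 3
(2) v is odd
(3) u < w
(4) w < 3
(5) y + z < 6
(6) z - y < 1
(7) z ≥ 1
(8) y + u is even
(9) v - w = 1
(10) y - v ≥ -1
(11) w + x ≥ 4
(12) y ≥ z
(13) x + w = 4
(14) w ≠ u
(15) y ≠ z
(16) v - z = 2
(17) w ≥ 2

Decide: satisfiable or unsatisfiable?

Satisfiable

One satisfying assignment is x = 2, y = 2, z = 1, w = 2, v = 3, u = 0.
For the less obvious constraints — constraint 1: z + w = 3; constraint 5: y + z = 3 — and the others hold by inspection.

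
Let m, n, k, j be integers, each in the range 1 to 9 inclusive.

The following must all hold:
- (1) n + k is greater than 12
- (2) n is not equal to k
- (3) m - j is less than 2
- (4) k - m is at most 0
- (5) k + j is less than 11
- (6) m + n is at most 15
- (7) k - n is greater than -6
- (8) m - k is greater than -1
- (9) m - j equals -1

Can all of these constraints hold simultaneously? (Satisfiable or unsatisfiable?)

Satisfiable

Take m = 5, n = 9, k = 4, j = 6. Then constraint 1: n + k = 13; constraint 3: m - j = -1, and every other listed constraint is also met.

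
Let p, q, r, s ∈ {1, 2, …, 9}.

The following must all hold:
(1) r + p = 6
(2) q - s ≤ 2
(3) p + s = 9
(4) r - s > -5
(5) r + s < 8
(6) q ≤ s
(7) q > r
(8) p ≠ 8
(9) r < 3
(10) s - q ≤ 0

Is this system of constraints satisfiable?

One satisfying assignment is p = 4, q = 5, r = 2, s = 5.
For the less obvious constraints — constraint 1: r + p = 6; constraint 2: q - s = 0 — and the others hold by inspection.

Satisfiable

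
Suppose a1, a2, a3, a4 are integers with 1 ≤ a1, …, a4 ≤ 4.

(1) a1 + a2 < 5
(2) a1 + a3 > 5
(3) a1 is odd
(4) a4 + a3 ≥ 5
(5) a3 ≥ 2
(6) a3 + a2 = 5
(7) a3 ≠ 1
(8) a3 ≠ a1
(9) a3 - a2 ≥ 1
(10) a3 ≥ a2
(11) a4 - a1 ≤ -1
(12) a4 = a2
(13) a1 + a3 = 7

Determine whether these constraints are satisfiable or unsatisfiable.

One satisfying assignment is a1 = 3, a2 = 1, a3 = 4, a4 = 1.
For the less obvious constraints — constraint 1: a1 + a2 = 4; constraint 2: a1 + a3 = 7; constraint 4: a4 + a3 = 5 — and the others hold by inspection.

Satisfiable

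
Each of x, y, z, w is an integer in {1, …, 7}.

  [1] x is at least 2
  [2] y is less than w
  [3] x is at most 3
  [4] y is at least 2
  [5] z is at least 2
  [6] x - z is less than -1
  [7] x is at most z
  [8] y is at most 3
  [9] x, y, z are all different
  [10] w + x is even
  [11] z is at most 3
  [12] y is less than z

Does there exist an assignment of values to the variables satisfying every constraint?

Unsatisfiable

Constraints 1, 3, 4, 5, 8, and 11 confine each of x, y, z to the 2 values {2, 3}.
Constraint 9 requires all 3 of them to be distinct, but only 2 values are available — impossible by the pigeonhole principle.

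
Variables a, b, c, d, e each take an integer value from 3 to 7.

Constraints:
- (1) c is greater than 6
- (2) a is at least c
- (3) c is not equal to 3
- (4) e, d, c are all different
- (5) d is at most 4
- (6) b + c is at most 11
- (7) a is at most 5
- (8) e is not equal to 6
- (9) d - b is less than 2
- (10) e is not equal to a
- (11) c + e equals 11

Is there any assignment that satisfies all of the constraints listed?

From constraint 1: c ≥ 7. From constraints 2 and 7: c ≤ a and a ≤ 5, so c ≤ 5. But 5 < 7, so no value of c works.

Unsatisfiable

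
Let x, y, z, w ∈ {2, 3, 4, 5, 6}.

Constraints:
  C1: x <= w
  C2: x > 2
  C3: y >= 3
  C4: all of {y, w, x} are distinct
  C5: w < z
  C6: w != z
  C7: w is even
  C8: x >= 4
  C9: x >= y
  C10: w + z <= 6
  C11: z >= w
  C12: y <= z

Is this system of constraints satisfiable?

From constraints 1 and 8: w ≥ x ≥ 4. From constraints 3 and 12: z ≥ y ≥ 3. Hence w + z ≥ 7. But constraint 10 requires w + z ≤ 6, and 6 < 7. Contradiction.

Unsatisfiable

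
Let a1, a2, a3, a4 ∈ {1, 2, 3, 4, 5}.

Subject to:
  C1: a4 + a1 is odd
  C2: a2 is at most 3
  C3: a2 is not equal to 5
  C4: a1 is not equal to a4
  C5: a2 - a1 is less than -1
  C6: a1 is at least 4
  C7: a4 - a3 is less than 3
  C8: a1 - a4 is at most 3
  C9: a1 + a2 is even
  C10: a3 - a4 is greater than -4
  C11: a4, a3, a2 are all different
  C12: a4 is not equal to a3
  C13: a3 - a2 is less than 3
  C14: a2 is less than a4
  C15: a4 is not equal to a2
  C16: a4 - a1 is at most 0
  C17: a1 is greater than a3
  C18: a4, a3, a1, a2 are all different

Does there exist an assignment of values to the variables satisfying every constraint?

Take a1 = 5, a2 = 1, a3 = 3, a4 = 4. Then constraint 5: a2 - a1 = -4; constraint 7: a4 - a3 = 1; constraint 8: a1 - a4 = 1, and every other listed constraint is also met.

Satisfiable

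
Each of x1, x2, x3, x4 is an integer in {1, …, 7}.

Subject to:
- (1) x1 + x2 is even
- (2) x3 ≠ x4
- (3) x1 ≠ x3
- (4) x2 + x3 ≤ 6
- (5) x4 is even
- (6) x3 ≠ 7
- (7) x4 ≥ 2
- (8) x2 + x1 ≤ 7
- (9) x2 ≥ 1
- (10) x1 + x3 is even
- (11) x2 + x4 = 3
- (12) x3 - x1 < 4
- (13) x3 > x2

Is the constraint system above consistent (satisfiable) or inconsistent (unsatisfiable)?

Satisfiable

Take x1 = 3, x2 = 1, x3 = 5, x4 = 2. Then constraint 4: x2 + x3 = 6; constraint 8: x2 + x1 = 4, and every other listed constraint is also met.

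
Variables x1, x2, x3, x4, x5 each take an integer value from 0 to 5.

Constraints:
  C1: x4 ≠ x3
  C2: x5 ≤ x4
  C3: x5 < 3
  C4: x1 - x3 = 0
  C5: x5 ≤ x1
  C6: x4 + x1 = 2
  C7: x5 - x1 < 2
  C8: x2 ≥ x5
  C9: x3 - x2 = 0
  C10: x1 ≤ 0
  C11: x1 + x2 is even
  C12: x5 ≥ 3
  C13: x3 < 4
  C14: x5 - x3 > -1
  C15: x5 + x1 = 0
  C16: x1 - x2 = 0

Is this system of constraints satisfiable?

From constraint 12: x5 ≥ 3. From constraints 5 and 10: x5 ≤ x1 and x1 ≤ 0, so x5 ≤ 0. But 0 < 3, so no value of x5 works.

Unsatisfiable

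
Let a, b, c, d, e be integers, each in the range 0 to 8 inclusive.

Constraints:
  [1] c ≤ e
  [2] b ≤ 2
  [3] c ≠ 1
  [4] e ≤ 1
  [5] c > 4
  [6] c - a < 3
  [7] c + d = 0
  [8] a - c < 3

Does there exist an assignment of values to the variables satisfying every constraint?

Unsatisfiable

From constraint 5: c ≥ 5. From constraints 1 and 4: c ≤ e and e ≤ 1, so c ≤ 1. But 1 < 5, so no value of c works.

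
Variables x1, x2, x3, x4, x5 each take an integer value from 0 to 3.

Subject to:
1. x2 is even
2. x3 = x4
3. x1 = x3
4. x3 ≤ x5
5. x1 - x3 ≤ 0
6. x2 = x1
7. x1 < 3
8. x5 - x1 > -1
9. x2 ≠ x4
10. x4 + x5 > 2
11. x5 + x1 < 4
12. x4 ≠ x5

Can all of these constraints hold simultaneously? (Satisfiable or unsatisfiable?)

Unsatisfiable

From constraints 2, 3, and 6, x2 = x1 = x3 = x4, so x2 = x4. But constraint 9 says x2 ≠ x4. Contradiction.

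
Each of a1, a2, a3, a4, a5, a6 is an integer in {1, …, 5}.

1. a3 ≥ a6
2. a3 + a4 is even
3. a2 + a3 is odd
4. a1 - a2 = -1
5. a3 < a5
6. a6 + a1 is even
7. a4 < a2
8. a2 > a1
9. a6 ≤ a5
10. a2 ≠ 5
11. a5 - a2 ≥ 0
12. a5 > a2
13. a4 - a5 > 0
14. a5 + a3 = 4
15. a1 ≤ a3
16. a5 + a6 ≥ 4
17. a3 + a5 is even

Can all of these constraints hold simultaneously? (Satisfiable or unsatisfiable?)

Unsatisfiable

Constraints 7, 11, and 13 give a2 ≤ a5, a5 < a4, a4 < a2. Chaining: a2 ≤ a5 < a4 < a2, which forces a2 < a2 — impossible.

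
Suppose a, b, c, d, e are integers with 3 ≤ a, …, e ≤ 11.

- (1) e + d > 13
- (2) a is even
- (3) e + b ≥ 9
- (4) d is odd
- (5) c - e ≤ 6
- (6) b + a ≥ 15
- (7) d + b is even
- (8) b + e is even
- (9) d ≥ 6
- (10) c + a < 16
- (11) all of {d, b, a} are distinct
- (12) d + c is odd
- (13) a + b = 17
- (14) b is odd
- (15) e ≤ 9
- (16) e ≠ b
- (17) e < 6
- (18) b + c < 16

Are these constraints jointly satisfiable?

One satisfying assignment is a = 8, b = 9, c = 6, d = 11, e = 3.
For the less obvious constraints — constraint 1: e + d = 14; constraint 3: e + b = 12; constraint 5: c - e = 3 — and the others hold by inspection.

Satisfiable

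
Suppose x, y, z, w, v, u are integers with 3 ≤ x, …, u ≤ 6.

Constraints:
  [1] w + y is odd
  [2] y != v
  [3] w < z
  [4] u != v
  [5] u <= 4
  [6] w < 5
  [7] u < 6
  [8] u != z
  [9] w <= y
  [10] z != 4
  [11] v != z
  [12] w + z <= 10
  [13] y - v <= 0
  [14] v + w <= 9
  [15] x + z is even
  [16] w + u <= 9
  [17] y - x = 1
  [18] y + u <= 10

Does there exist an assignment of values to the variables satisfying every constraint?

Satisfiable

One satisfying assignment is x = 3, y = 4, z = 5, w = 3, v = 6, u = 4.
For the less obvious constraints — constraint 12: w + z = 8; constraint 13: y - v = -2; constraint 14: v + w = 9 — and the others hold by inspection.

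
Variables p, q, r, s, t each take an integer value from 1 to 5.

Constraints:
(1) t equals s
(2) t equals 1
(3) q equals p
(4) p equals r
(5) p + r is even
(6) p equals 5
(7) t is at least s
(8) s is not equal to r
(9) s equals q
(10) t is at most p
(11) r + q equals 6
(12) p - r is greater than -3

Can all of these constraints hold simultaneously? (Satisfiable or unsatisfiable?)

Constraint 2 fixes t = 1 and constraint 6 fixes p = 5. Constraints 1, 3, and 9 give t = s = q = p, so t = p. But 1 ≠ 5 — contradiction.

Unsatisfiable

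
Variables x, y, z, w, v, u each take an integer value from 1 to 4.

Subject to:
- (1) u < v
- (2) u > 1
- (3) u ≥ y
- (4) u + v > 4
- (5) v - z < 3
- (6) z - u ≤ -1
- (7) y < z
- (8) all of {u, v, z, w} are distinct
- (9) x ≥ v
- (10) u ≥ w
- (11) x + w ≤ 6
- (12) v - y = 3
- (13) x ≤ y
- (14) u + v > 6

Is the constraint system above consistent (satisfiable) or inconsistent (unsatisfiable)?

Constraints 1, 6, 7, 9, and 13 give z < u, u < v, v ≤ x, x ≤ y, y < z. Chaining: z < u < v ≤ x ≤ y < z, which forces z < z — impossible.

Unsatisfiable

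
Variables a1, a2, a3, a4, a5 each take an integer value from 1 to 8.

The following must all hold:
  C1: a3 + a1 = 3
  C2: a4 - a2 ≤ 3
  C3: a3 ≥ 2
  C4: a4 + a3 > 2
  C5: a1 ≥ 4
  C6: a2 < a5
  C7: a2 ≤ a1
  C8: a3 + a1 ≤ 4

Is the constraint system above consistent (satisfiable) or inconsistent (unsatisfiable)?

From constraint 3: a3 ≥ 2. From constraint 5: a1 ≥ 4. Hence a3 + a1 ≥ 6. But constraint 8 requires a3 + a1 ≤ 4, and 4 < 6. Contradiction.

Unsatisfiable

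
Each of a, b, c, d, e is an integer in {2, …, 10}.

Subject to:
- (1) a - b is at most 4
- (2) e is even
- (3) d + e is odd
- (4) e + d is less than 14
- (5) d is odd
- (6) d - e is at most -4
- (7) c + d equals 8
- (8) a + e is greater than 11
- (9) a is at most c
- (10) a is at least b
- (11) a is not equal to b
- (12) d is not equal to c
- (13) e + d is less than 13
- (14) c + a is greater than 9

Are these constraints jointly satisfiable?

Satisfiable

Setting (a, b, c, d, e) = (5, 3, 5, 3, 8) satisfies everything: constraint 1: a - b = 2; constraint 4: e + d = 11; constraint 6: d - e = -5, and the others follow.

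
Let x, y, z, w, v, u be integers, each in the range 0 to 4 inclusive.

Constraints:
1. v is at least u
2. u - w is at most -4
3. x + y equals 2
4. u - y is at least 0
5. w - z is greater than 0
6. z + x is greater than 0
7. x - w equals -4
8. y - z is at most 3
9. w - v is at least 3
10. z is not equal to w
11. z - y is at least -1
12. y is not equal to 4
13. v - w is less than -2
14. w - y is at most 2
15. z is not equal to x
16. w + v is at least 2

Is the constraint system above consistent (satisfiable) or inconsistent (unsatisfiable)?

Unsatisfiable

Constraints 2, 4, and 14 give u − y ≥ 0, y − w ≥ -2, w − u ≥ 4.
Adding all 3 inequalities: the left sides telescope to 0, and the right sides sum to 0 + (-2) + 4 = 2. So 0 ≥ 2, which is false.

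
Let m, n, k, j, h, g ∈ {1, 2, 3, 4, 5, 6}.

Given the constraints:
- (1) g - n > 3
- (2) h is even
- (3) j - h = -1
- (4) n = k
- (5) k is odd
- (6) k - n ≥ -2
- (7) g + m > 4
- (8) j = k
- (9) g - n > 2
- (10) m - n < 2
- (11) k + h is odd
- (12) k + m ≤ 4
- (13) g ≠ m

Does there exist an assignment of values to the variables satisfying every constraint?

One satisfying assignment is m = 1, n = 1, k = 1, j = 1, h = 2, g = 5.
For the less obvious constraints — constraint 1: g - n = 4; constraint 3: j - h = -1 — and the others hold by inspection.

Satisfiable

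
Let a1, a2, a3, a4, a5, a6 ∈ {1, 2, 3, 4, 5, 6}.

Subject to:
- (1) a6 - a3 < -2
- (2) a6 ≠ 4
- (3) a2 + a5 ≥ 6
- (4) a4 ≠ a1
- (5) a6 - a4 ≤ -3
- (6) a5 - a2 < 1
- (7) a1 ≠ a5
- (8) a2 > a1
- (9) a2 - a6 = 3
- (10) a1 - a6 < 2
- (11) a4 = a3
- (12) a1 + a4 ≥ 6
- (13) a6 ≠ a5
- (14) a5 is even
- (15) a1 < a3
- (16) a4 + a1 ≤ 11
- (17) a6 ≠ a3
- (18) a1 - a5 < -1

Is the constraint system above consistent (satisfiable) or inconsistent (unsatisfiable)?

Satisfiable

The assignment a1 = 2, a2 = 5, a3 = 6, a4 = 6, a5 = 4, a6 = 2 works:
  constraint 1 holds since a6 - a3 = -4.
  constraint 3 holds since a2 + a5 = 9.
  constraint 5 holds since a6 - a4 = -4.
The rest check out directly.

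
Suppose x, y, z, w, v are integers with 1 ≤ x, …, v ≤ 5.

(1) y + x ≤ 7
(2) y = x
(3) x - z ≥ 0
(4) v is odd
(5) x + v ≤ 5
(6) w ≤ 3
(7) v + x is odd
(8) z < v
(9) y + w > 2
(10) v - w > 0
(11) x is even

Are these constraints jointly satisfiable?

Satisfiable

Take x = 2, y = 2, z = 1, w = 1, v = 3. Then constraint 1: y + x = 4; constraint 3: x - z = 1, and every other listed constraint is also met.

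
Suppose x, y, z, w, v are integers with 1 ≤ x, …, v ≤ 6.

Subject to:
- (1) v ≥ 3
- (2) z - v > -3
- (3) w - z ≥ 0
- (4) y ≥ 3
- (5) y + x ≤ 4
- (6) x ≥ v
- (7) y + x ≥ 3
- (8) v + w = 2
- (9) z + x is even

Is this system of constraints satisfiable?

Unsatisfiable

From constraint 4: y ≥ 3. From constraints 1 and 6: x ≥ v ≥ 3. Hence y + x ≥ 6. But constraint 5 requires y + x ≤ 4, and 4 < 6. Contradiction.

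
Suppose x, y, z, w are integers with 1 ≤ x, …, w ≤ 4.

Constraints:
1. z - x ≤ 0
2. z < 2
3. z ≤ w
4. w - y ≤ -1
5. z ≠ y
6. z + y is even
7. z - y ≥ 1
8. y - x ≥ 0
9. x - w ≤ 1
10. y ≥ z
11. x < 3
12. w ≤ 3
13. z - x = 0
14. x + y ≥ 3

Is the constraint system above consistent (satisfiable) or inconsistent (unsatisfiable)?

Constraints 1, 4, 7, and 9 give x − z ≥ 0, z − y ≥ 1, y − w ≥ 1, w − x ≥ -1.
Adding all 4 inequalities: the left sides telescope to 0, and the right sides sum to 0 + 1 + 1 + (-1) = 1. So 0 ≥ 1, which is false.

Unsatisfiable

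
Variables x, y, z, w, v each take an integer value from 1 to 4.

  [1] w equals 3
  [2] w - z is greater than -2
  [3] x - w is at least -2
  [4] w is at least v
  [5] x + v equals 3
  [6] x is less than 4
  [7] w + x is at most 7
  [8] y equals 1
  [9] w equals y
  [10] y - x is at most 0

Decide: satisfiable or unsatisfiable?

Unsatisfiable

Constraint 1 fixes w = 3 and constraint 8 fixes y = 1, but constraint 9 requires w = y. Since 3 ≠ 1, contradiction.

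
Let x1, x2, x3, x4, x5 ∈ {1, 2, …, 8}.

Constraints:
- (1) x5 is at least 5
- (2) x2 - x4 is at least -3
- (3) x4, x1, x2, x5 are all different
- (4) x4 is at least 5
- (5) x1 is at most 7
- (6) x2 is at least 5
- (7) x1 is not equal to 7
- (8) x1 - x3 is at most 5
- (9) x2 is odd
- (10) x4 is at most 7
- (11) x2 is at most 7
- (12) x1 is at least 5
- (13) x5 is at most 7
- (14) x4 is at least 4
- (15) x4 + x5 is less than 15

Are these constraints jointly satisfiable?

Unsatisfiable

Constraints 1, 4, 5, 6, 10, 11, 12, and 13 confine each of x4, x1, x2, x5 to the 3 values {5, …, 7}.
Constraint 3 requires all 4 of them to be distinct, but only 3 values are available — impossible by the pigeonhole principle.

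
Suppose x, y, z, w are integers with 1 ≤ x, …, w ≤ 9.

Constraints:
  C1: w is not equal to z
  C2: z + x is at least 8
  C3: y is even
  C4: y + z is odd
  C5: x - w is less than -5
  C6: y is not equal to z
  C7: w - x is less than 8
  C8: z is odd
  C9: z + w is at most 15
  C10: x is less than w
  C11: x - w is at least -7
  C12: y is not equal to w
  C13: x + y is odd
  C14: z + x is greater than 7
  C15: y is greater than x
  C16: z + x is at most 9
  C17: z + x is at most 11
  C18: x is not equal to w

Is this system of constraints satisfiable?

Satisfiable

Take x = 1, y = 2, z = 7, w = 8. Then constraint 2: z + x = 8; constraint 5: x - w = -7, and every other listed constraint is also met.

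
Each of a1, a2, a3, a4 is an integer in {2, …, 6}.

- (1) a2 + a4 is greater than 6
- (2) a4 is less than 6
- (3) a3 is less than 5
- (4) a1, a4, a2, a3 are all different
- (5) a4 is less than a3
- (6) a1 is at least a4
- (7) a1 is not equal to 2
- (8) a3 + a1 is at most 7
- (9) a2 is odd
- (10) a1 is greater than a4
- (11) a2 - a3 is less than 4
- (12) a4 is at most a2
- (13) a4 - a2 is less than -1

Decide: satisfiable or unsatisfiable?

Take a1 = 3, a2 = 5, a3 = 4, a4 = 2. Then constraint 1: a2 + a4 = 7; constraint 8: a3 + a1 = 7, and every other listed constraint is also met.

Satisfiable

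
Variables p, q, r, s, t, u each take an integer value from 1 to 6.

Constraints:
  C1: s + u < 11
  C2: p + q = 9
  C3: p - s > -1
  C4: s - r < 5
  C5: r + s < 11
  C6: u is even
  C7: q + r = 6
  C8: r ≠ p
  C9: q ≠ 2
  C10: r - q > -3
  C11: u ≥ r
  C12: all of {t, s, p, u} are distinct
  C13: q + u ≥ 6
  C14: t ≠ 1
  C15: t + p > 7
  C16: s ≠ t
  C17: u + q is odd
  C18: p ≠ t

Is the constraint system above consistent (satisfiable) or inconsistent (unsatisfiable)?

Setting (p, q, r, s, t, u) = (6, 3, 3, 5, 3, 4) satisfies everything: constraint 1: s + u = 9; constraint 2: p + q = 9; constraint 3: p - s = 1, and the others follow.

Satisfiable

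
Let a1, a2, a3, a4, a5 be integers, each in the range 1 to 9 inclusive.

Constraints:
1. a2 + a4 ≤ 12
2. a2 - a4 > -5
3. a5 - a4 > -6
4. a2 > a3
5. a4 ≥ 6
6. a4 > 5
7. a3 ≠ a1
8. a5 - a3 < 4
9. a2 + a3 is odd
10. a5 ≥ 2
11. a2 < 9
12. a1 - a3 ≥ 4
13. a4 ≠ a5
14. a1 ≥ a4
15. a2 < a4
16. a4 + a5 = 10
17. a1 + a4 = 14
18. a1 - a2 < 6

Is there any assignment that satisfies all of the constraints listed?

Satisfiable

Setting (a1, a2, a3, a4, a5) = (7, 3, 2, 7, 3) satisfies everything: constraint 1: a2 + a4 = 10; constraint 2: a2 - a4 = -4; constraint 3: a5 - a4 = -4, and the others follow.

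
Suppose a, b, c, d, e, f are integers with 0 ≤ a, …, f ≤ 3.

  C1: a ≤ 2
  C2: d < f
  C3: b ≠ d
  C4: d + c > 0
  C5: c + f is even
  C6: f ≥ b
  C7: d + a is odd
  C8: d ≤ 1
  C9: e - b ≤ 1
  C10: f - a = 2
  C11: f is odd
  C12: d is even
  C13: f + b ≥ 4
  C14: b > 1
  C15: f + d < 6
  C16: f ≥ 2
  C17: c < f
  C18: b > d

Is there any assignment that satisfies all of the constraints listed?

Take a = 1, b = 3, c = 1, d = 0, e = 1, f = 3. Then constraint 4: d + c = 1; constraint 9: e - b = -2, and every other listed constraint is also met.

Satisfiable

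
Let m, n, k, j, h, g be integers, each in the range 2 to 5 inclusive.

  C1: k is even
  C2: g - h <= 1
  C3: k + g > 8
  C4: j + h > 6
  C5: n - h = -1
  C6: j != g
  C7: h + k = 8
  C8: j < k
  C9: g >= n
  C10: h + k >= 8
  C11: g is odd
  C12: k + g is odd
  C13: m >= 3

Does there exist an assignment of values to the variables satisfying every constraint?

The assignment m = 5, n = 3, k = 4, j = 3, h = 4, g = 5 works:
  constraint 2 holds since g - h = 1.
  constraint 3 holds since k + g = 9.
  constraint 4 holds since j + h = 7.
The rest check out directly.

Satisfiable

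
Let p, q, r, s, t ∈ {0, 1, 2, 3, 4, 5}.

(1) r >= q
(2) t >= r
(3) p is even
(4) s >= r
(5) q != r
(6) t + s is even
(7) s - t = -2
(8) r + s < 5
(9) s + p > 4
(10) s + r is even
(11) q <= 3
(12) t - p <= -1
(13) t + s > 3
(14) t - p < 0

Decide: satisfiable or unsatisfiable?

Satisfiable

Try p = 4, q = 0, r = 1, s = 1, t = 3.
Check constraint 7: s - t = -2; constraint 8: r + s = 2. The remaining constraints are straightforward to verify.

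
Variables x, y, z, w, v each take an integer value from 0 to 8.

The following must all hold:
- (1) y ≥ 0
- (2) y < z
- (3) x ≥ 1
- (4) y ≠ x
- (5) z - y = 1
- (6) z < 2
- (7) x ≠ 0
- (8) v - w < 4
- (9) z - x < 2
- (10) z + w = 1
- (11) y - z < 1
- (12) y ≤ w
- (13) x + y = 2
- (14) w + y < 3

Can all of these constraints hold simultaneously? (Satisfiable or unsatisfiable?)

Setting (x, y, z, w, v) = (2, 0, 1, 0, 1) satisfies everything: constraint 5: z - y = 1; constraint 8: v - w = 1, and the others follow.

Satisfiable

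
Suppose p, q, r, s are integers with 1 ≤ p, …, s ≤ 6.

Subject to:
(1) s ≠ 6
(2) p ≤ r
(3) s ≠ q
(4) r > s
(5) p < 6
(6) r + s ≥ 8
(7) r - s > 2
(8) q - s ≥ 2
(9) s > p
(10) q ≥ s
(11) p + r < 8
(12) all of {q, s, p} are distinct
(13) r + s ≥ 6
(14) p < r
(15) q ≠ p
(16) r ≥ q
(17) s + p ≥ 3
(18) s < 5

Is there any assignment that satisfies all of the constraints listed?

Satisfiable

Take p = 1, q = 6, r = 6, s = 2. Then constraint 6: r + s = 8; constraint 7: r - s = 4, and every other listed constraint is also met.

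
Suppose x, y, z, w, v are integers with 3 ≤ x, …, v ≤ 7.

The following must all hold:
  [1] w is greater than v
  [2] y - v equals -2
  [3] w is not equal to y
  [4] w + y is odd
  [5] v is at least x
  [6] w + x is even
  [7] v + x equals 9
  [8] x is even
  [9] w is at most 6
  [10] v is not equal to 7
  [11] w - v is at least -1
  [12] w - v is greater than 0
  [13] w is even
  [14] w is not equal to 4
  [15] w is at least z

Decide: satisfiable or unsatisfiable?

Satisfiable

Setting (x, y, z, w, v) = (4, 3, 6, 6, 5) satisfies everything: constraint 2: y - v = -2; constraint 7: v + x = 9, and the others follow.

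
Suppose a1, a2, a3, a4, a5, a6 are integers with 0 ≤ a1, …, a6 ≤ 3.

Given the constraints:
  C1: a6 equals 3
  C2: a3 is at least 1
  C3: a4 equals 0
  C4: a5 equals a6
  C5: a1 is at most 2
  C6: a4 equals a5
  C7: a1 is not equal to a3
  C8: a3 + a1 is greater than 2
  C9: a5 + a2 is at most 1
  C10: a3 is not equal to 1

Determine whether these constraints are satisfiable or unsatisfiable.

Constraint 3 fixes a4 = 0 and constraint 1 fixes a6 = 3. Constraints 4 and 6 give a4 = a5 = a6, so a4 = a6. But 0 ≠ 3 — contradiction.

Unsatisfiable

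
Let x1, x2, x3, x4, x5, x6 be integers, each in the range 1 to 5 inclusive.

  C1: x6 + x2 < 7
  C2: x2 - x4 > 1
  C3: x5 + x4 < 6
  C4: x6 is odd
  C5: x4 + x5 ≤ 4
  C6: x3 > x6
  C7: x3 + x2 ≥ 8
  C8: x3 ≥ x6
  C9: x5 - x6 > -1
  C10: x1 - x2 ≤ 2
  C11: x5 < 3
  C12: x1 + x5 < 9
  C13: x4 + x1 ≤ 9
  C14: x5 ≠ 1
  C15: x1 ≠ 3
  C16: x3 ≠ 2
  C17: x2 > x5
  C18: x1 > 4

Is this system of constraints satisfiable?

Take x1 = 5, x2 = 5, x3 = 5, x4 = 2, x5 = 2, x6 = 1. Then constraint 1: x6 + x2 = 6; constraint 2: x2 - x4 = 3; constraint 3: x5 + x4 = 4, and every other listed constraint is also met.

Satisfiable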